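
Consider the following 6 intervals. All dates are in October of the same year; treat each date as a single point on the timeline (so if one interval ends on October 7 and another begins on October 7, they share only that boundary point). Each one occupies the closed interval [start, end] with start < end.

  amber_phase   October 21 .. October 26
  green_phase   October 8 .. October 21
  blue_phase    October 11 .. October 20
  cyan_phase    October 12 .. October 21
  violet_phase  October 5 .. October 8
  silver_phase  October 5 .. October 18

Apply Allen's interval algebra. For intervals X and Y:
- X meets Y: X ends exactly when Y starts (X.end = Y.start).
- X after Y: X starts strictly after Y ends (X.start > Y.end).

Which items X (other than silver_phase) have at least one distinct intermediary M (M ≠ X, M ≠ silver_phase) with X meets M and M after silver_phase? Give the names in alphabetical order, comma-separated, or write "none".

Target silver_phase = [October 5, October 18].
Intermediaries M with M after silver_phase: amber_phase.
Via amber_phase — items with X meets amber_phase: cyan_phase, green_phase.
Union: cyan_phase, green_phase.

cyan_phase, green_phase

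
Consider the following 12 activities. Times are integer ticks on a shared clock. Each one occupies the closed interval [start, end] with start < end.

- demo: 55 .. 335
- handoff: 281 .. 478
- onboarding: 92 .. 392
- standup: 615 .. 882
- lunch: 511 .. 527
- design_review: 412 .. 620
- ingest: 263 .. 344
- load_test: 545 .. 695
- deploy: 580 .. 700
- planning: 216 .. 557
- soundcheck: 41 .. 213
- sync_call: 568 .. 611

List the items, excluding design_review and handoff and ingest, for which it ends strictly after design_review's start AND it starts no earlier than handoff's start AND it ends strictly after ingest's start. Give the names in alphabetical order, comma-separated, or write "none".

deploy, load_test, lunch, standup, sync_call

Conditions: its end is strictly after design_review's start (X.end > 412) AND its start is no earlier than handoff's start (X.start >= 281) AND its end is strictly after ingest's start (X.end > 263).
demo: end 335 > 412? ✗; start 55 >= 281? ✗; end 335 > 263? ✓ → no.
deploy: end 700 > 412? ✓; start 580 >= 281? ✓; end 700 > 263? ✓ → yes.
load_test: end 695 > 412? ✓; start 545 >= 281? ✓; end 695 > 263? ✓ → yes.
lunch: end 527 > 412? ✓; start 511 >= 281? ✓; end 527 > 263? ✓ → yes.
onboarding: end 392 > 412? ✗; start 92 >= 281? ✗; end 392 > 263? ✓ → no.
planning: end 557 > 412? ✓; start 216 >= 281? ✗; end 557 > 263? ✓ → no.
soundcheck: end 213 > 412? ✗; start 41 >= 281? ✗; end 213 > 263? ✗ → no.
standup: end 882 > 412? ✓; start 615 >= 281? ✓; end 882 > 263? ✓ → yes.
sync_call: end 611 > 412? ✓; start 568 >= 281? ✓; end 611 > 263? ✓ → yes.
Result: deploy, load_test, lunch, standup, sync_call.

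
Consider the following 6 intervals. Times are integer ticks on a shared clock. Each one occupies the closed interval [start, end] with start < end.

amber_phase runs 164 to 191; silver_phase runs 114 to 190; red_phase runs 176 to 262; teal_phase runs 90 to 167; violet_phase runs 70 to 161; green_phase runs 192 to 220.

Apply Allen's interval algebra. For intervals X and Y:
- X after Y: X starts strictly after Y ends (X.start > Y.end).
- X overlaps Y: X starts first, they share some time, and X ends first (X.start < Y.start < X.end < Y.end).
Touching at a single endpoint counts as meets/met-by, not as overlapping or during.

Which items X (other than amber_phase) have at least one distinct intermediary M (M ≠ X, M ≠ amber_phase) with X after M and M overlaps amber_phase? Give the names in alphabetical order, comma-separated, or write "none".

Target amber_phase = [164, 191].
Intermediaries M with M overlaps amber_phase: silver_phase, teal_phase.
Via silver_phase — items with X after silver_phase: green_phase.
Via teal_phase — items with X after teal_phase: green_phase, red_phase.
Union: green_phase, red_phase.

green_phase, red_phase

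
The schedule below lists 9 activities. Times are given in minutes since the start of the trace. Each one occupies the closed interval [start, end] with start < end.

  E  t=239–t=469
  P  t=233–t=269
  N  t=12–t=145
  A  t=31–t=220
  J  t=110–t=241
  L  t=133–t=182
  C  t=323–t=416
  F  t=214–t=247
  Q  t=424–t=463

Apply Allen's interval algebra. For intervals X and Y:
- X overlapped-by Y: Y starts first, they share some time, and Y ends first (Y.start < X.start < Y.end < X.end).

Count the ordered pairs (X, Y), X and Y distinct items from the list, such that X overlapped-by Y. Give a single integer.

11

Checking all 72 ordered pairs for relation 'overlapped-by'; matching pairs in alphabetical order:
(A, N): A overlapped-by N ✓
(E, F): E overlapped-by F ✓
(E, J): E overlapped-by J ✓
(E, P): E overlapped-by P ✓
(F, A): F overlapped-by A ✓
(F, J): F overlapped-by J ✓
(J, A): J overlapped-by A ✓
(J, N): J overlapped-by N ✓
(L, N): L overlapped-by N ✓
(P, F): P overlapped-by F ✓
(P, J): P overlapped-by J ✓
Count: 11.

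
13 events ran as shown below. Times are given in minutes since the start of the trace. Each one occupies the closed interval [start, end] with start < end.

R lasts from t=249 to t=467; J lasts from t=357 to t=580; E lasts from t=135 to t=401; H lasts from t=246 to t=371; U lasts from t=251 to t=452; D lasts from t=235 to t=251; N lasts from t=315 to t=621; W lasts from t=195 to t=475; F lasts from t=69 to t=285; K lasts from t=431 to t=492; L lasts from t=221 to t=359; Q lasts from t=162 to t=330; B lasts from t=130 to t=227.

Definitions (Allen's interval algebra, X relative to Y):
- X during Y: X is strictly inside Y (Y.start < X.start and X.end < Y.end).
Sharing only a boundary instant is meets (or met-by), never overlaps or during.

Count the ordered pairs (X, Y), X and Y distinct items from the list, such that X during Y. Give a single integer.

Checking all 156 ordered pairs for relation 'during'; matching pairs in alphabetical order:
(B, F): B during F ✓
(D, E): D during E ✓
(D, F): D during F ✓
(D, L): D during L ✓
(D, Q): D during Q ✓
(D, W): D during W ✓
(H, E): H during E ✓
(H, W): H during W ✓
(J, N): J during N ✓
(K, J): K during J ✓
(K, N): K during N ✓
(L, E): L during E ✓
(L, W): L during W ✓
(Q, E): Q during E ✓
(R, W): R during W ✓
(U, R): U during R ✓
(U, W): U during W ✓
Count: 17.

17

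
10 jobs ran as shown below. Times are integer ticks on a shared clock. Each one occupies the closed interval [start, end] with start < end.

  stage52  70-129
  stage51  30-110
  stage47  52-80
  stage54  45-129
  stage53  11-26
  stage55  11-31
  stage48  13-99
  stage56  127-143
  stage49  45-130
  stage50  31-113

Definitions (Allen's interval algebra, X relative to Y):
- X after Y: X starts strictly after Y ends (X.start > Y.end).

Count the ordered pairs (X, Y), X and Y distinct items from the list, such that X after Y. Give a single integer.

Checking all 90 ordered pairs for relation 'after'; matching pairs in alphabetical order:
(stage47, stage53): stage47 after stage53 ✓
(stage47, stage55): stage47 after stage55 ✓
(stage49, stage53): stage49 after stage53 ✓
(stage49, stage55): stage49 after stage55 ✓
(stage50, stage53): stage50 after stage53 ✓
(stage51, stage53): stage51 after stage53 ✓
(stage52, stage53): stage52 after stage53 ✓
(stage52, stage55): stage52 after stage55 ✓
(stage54, stage53): stage54 after stage53 ✓
(stage54, stage55): stage54 after stage55 ✓
(stage56, stage47): stage56 after stage47 ✓
(stage56, stage48): stage56 after stage48 ✓
(stage56, stage50): stage56 after stage50 ✓
(stage56, stage51): stage56 after stage51 ✓
(stage56, stage53): stage56 after stage53 ✓
(stage56, stage55): stage56 after stage55 ✓
Count: 16.

16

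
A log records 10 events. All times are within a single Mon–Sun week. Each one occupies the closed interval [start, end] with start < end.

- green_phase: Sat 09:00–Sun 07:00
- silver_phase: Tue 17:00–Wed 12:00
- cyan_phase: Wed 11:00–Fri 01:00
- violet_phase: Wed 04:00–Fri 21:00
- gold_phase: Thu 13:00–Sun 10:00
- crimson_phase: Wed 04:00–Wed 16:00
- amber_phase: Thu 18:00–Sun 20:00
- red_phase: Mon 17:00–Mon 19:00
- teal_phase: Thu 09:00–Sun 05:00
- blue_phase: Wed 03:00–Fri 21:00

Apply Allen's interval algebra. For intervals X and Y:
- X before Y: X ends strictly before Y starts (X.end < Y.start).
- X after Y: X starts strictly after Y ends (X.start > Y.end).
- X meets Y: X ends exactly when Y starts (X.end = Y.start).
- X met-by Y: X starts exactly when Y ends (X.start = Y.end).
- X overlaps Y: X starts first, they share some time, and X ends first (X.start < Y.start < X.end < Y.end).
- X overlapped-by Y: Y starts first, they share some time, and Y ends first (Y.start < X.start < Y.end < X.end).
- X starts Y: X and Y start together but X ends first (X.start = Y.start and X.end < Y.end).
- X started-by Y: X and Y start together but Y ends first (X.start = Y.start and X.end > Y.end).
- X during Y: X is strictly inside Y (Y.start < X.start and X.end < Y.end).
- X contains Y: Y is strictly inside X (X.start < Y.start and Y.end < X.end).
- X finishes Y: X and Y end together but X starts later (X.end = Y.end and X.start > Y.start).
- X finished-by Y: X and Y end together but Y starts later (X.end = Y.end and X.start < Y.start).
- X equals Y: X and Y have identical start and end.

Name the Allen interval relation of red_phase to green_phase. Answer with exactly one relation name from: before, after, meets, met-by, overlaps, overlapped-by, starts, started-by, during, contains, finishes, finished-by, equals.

red_phase = [Mon 17:00, Mon 19:00]; green_phase = [Sat 09:00, Sun 07:00].
Compare endpoints: red_phase.start < green_phase.start, red_phase.start < green_phase.end, red_phase.end < green_phase.start, red_phase.end < green_phase.end.
That pattern is 'before'.

before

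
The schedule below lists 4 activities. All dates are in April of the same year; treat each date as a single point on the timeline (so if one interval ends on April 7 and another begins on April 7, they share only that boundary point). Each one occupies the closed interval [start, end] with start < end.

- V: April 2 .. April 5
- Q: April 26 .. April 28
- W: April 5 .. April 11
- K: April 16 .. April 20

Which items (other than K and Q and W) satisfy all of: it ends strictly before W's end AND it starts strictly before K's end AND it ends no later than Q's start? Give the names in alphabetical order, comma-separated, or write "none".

Conditions: its end is strictly before W's end (X.end < April 11) AND its start is strictly before K's end (X.start < April 20) AND its end is no later than Q's start (X.end <= April 26).
V: end April 5 < April 11? ✓; start April 2 < April 20? ✓; end April 5 <= April 26? ✓ → yes.
Result: V.

V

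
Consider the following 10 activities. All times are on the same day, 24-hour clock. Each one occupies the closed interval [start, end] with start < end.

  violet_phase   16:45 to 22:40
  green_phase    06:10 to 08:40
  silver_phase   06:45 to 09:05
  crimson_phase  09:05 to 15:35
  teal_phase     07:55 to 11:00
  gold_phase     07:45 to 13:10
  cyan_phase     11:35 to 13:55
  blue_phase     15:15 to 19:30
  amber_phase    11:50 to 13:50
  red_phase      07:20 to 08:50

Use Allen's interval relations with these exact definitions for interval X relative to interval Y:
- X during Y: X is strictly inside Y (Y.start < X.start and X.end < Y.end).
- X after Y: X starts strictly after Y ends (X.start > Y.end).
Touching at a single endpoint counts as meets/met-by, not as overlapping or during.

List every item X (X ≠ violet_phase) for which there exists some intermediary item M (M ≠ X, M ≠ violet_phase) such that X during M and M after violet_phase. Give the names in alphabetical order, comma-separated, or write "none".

Target violet_phase = [16:45, 22:40].
Intermediaries M with M after violet_phase: none.
Union: none.

none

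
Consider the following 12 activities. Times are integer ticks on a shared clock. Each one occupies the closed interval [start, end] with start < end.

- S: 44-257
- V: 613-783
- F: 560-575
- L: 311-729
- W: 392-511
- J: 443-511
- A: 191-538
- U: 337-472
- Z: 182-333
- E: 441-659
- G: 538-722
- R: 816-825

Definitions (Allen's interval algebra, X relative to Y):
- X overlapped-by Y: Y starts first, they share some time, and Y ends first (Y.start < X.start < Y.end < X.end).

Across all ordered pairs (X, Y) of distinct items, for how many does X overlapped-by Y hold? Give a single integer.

14

Checking all 132 ordered pairs for relation 'overlapped-by'; matching pairs in alphabetical order:
(A, S): A overlapped-by S ✓
(A, Z): A overlapped-by Z ✓
(E, A): E overlapped-by A ✓
(E, U): E overlapped-by U ✓
(E, W): E overlapped-by W ✓
(G, E): G overlapped-by E ✓
(J, U): J overlapped-by U ✓
(L, A): L overlapped-by A ✓
(L, Z): L overlapped-by Z ✓
(V, E): V overlapped-by E ✓
(V, G): V overlapped-by G ✓
(V, L): V overlapped-by L ✓
(W, U): W overlapped-by U ✓
(Z, S): Z overlapped-by S ✓
Count: 14.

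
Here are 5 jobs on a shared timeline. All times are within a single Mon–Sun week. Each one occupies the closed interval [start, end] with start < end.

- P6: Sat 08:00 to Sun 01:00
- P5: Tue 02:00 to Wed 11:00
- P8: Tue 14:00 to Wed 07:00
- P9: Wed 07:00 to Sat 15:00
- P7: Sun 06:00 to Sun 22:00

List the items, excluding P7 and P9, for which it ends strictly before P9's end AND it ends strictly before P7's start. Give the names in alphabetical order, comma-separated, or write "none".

P5, P8

Conditions: its end is strictly before P9's end (X.end < Sat 15:00) AND its end is strictly before P7's start (X.end < Sun 06:00).
P5: end Wed 11:00 < Sat 15:00? ✓; end Wed 11:00 < Sun 06:00? ✓ → yes.
P6: end Sun 01:00 < Sat 15:00? ✗; end Sun 01:00 < Sun 06:00? ✓ → no.
P8: end Wed 07:00 < Sat 15:00? ✓; end Wed 07:00 < Sun 06:00? ✓ → yes.
Result: P5, P8.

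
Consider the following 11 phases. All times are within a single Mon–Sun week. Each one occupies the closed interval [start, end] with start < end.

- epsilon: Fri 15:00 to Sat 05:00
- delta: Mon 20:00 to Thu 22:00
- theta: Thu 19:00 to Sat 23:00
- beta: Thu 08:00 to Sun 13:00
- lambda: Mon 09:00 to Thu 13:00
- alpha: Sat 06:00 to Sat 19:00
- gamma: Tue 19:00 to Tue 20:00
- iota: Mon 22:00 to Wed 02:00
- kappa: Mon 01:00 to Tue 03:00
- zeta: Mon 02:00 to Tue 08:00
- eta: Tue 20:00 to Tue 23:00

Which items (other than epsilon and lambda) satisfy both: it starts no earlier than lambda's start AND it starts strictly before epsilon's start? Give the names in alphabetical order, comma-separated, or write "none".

beta, delta, eta, gamma, iota, theta

Conditions: its start is no earlier than lambda's start (X.start >= Mon 09:00) AND its start is strictly before epsilon's start (X.start < Fri 15:00).
alpha: start Sat 06:00 >= Mon 09:00? ✓; start Sat 06:00 < Fri 15:00? ✗ → no.
beta: start Thu 08:00 >= Mon 09:00? ✓; start Thu 08:00 < Fri 15:00? ✓ → yes.
delta: start Mon 20:00 >= Mon 09:00? ✓; start Mon 20:00 < Fri 15:00? ✓ → yes.
eta: start Tue 20:00 >= Mon 09:00? ✓; start Tue 20:00 < Fri 15:00? ✓ → yes.
gamma: start Tue 19:00 >= Mon 09:00? ✓; start Tue 19:00 < Fri 15:00? ✓ → yes.
iota: start Mon 22:00 >= Mon 09:00? ✓; start Mon 22:00 < Fri 15:00? ✓ → yes.
kappa: start Mon 01:00 >= Mon 09:00? ✗; start Mon 01:00 < Fri 15:00? ✓ → no.
theta: start Thu 19:00 >= Mon 09:00? ✓; start Thu 19:00 < Fri 15:00? ✓ → yes.
zeta: start Mon 02:00 >= Mon 09:00? ✗; start Mon 02:00 < Fri 15:00? ✓ → no.
Result: beta, delta, eta, gamma, iota, theta.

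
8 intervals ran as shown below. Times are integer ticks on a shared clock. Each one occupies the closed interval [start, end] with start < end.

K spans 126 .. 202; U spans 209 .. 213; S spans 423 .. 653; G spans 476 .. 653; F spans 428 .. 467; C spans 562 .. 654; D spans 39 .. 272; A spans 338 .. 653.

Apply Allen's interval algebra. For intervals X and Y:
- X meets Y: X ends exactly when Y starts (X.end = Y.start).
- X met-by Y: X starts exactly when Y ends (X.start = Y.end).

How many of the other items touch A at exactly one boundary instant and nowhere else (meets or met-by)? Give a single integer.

Target A = [338, 653].
C [562, 654] → overlapped-by → no.
D [39, 272] → before → no.
F [428, 467] → during → no.
G [476, 653] → finishes → no.
K [126, 202] → before → no.
S [423, 653] → finishes → no.
U [209, 213] → before → no.
Total: 0.

0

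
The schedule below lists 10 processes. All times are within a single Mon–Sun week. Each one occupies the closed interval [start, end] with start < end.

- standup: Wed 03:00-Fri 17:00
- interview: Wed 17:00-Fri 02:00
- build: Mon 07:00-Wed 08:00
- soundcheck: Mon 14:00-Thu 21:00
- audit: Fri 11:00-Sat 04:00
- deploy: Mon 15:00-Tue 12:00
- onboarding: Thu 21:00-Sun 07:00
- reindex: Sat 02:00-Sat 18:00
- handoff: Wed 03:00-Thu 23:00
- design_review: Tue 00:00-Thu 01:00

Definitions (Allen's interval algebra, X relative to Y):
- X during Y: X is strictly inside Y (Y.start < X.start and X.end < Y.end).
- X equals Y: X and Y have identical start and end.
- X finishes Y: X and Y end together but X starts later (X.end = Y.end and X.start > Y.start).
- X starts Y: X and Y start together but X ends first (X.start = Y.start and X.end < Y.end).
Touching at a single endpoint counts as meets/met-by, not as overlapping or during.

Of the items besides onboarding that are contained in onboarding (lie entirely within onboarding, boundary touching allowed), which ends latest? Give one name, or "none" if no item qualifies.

reindex

Target onboarding = [Thu 21:00, Sun 07:00].
audit [Fri 11:00, Sat 04:00] → during → candidate.
build [Mon 07:00, Wed 08:00] → before → excluded.
deploy [Mon 15:00, Tue 12:00] → before → excluded.
design_review [Tue 00:00, Thu 01:00] → before → excluded.
handoff [Wed 03:00, Thu 23:00] → overlaps → excluded.
interview [Wed 17:00, Fri 02:00] → overlaps → excluded.
reindex [Sat 02:00, Sat 18:00] → during → candidate.
soundcheck [Mon 14:00, Thu 21:00] → meets → excluded.
standup [Wed 03:00, Fri 17:00] → overlaps → excluded.
Among candidates, latest end is Sat 18:00 → reindex.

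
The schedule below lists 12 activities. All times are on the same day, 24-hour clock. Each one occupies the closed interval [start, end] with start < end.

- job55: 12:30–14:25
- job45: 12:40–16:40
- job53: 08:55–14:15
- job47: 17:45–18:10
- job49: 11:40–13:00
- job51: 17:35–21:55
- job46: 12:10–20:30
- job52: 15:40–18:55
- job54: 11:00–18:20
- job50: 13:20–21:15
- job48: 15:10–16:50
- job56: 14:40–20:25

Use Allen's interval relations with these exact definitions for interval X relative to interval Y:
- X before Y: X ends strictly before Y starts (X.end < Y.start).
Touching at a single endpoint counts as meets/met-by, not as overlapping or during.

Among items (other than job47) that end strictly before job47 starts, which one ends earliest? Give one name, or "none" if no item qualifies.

job49

Target job47 = [17:45, 18:10].
job45 [12:40, 16:40] → before → candidate.
job46 [12:10, 20:30] → contains → excluded.
job48 [15:10, 16:50] → before → candidate.
job49 [11:40, 13:00] → before → candidate.
job50 [13:20, 21:15] → contains → excluded.
job51 [17:35, 21:55] → contains → excluded.
job52 [15:40, 18:55] → contains → excluded.
job53 [08:55, 14:15] → before → candidate.
job54 [11:00, 18:20] → contains → excluded.
job55 [12:30, 14:25] → before → candidate.
job56 [14:40, 20:25] → contains → excluded.
Among candidates, earliest end is 13:00 → job49.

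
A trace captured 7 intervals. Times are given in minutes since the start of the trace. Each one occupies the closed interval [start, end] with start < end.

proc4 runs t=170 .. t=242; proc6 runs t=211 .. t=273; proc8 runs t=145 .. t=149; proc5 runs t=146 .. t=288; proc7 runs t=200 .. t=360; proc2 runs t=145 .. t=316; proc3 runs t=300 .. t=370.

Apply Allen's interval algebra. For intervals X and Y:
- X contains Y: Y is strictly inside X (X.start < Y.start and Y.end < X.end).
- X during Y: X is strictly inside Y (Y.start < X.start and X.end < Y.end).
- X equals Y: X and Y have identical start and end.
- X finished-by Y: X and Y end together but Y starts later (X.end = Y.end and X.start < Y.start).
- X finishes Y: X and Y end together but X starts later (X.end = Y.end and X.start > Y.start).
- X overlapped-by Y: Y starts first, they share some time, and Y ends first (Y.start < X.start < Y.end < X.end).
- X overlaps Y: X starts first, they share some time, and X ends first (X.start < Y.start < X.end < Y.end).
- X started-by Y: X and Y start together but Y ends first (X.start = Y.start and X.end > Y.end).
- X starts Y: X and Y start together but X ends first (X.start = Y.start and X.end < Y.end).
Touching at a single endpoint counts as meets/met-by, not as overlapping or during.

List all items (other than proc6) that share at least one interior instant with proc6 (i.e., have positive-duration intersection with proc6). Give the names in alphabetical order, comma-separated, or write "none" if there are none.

Target proc6 = [t=211, t=273].
proc2 [t=145, t=316] → contains → yes.
proc3 [t=300, t=370] → after → no.
proc4 [t=170, t=242] → overlaps → yes.
proc5 [t=146, t=288] → contains → yes.
proc7 [t=200, t=360] → contains → yes.
proc8 [t=145, t=149] → before → no.
Result: proc2, proc4, proc5, proc7.

proc2, proc4, proc5, proc7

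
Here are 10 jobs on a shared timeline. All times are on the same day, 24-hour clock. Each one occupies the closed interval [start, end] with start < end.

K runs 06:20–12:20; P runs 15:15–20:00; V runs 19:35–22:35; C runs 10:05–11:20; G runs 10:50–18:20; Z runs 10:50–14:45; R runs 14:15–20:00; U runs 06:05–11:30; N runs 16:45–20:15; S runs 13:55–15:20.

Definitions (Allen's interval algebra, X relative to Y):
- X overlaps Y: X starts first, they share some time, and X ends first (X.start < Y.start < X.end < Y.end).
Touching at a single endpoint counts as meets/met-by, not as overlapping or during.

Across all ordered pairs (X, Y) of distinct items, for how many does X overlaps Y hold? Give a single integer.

Checking all 90 ordered pairs for relation 'overlaps'; matching pairs in alphabetical order:
(C, G): C overlaps G ✓
(C, Z): C overlaps Z ✓
(G, N): G overlaps N ✓
(G, P): G overlaps P ✓
(G, R): G overlaps R ✓
(K, G): K overlaps G ✓
(K, Z): K overlaps Z ✓
(N, V): N overlaps V ✓
(P, N): P overlaps N ✓
(P, V): P overlaps V ✓
(R, N): R overlaps N ✓
(R, V): R overlaps V ✓
(S, P): S overlaps P ✓
(S, R): S overlaps R ✓
(U, G): U overlaps G ✓
(U, K): U overlaps K ✓
(U, Z): U overlaps Z ✓
(Z, R): Z overlaps R ✓
(Z, S): Z overlaps S ✓
Count: 19.

19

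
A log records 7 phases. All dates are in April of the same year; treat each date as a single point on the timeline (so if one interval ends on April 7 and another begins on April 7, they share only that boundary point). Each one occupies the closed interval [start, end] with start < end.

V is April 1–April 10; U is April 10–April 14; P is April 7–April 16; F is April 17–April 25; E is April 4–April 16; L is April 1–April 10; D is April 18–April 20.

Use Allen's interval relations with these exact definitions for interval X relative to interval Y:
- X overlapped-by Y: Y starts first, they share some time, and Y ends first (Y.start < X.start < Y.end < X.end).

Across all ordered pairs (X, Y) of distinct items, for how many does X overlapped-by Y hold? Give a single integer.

4

Checking all 42 ordered pairs for relation 'overlapped-by'; matching pairs in alphabetical order:
(E, L): E overlapped-by L ✓
(E, V): E overlapped-by V ✓
(P, L): P overlapped-by L ✓
(P, V): P overlapped-by V ✓
Count: 4.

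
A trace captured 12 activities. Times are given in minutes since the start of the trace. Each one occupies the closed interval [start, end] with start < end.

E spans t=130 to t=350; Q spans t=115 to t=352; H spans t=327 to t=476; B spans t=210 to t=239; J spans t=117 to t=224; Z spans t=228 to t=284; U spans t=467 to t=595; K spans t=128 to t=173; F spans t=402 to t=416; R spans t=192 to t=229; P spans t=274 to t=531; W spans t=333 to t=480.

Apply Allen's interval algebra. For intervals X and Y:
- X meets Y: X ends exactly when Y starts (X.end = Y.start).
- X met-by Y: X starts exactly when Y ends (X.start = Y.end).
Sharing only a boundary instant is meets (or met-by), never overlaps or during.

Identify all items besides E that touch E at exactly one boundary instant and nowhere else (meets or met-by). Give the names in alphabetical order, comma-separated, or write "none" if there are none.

Target E = [t=130, t=350].
B [t=210, t=239] → during → no.
F [t=402, t=416] → after → no.
H [t=327, t=476] → overlapped-by → no.
J [t=117, t=224] → overlaps → no.
K [t=128, t=173] → overlaps → no.
P [t=274, t=531] → overlapped-by → no.
Q [t=115, t=352] → contains → no.
R [t=192, t=229] → during → no.
U [t=467, t=595] → after → no.
W [t=333, t=480] → overlapped-by → no.
Z [t=228, t=284] → during → no.
Result: none.

none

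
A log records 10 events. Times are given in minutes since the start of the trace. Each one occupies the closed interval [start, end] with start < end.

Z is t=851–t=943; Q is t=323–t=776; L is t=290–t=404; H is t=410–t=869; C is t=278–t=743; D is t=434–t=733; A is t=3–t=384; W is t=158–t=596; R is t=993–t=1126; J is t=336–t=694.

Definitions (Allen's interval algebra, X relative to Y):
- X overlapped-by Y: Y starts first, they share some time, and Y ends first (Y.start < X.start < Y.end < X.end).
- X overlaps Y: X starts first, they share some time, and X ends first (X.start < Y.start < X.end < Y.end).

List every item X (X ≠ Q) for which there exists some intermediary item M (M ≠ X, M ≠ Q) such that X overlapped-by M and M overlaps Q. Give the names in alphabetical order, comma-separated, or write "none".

Target Q = [t=323, t=776].
Intermediaries M with M overlaps Q: A, C, L, W.
Via A — items with X overlapped-by A: C, J, L, W.
Via C — items with X overlapped-by C: H.
Via L — items with X overlapped-by L: J.
Via W — items with X overlapped-by W: C, D, H, J.
Union: C, D, H, J, L, W.

C, D, H, J, L, W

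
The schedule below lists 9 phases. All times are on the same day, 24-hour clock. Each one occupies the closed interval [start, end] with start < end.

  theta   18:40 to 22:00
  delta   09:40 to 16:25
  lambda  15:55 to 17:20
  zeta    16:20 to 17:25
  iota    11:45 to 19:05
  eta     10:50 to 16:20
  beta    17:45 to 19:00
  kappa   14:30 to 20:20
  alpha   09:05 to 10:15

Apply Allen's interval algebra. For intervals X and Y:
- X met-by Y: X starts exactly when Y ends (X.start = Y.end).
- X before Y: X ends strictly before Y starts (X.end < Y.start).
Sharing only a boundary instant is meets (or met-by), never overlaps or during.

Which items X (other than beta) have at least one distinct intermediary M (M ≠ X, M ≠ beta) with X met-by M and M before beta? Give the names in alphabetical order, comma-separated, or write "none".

zeta

Target beta = [17:45, 19:00].
Intermediaries M with M before beta: alpha, delta, eta, lambda, zeta.
Via alpha — items with X met-by alpha: none.
Via delta — items with X met-by delta: none.
Via eta — items with X met-by eta: zeta.
Via lambda — items with X met-by lambda: none.
Via zeta — items with X met-by zeta: none.
Union: zeta.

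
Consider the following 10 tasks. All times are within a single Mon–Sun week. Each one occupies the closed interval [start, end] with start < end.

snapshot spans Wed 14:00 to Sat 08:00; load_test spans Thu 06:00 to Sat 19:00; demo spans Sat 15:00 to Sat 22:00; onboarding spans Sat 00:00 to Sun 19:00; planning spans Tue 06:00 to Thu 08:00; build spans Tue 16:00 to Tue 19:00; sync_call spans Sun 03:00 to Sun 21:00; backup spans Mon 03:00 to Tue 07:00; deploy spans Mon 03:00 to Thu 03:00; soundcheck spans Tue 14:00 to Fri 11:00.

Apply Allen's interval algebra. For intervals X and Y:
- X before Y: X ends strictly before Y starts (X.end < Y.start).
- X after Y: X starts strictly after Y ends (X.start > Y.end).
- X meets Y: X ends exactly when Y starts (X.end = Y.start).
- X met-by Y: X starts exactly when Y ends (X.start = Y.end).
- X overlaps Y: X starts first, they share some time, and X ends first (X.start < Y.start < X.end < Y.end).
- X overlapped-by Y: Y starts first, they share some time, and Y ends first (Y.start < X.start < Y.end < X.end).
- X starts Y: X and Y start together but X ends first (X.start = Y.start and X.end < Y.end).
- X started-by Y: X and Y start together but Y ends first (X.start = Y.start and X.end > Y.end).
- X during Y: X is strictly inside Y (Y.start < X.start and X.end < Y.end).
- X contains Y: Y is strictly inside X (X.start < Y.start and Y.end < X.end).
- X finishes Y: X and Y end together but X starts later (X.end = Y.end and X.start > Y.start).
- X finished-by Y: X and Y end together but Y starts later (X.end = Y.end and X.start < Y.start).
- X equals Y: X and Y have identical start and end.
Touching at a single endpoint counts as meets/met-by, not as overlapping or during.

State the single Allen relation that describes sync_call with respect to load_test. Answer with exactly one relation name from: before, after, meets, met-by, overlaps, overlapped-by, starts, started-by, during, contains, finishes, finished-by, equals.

after

sync_call = [Sun 03:00, Sun 21:00]; load_test = [Thu 06:00, Sat 19:00].
Compare endpoints: sync_call.start > load_test.start, sync_call.start > load_test.end, sync_call.end > load_test.start, sync_call.end > load_test.end.
That pattern is 'after'.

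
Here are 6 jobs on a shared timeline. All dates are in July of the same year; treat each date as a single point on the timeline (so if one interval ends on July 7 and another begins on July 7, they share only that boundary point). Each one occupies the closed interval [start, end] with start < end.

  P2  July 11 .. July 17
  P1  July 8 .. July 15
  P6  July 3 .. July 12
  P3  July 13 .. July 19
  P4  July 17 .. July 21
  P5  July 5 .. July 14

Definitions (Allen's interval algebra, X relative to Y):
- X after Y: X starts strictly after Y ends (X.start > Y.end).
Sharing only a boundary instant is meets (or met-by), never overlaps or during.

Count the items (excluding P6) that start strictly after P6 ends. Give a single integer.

2

Target P6 = [July 3, July 12].
P1 [July 8, July 15] → overlapped-by → no.
P2 [July 11, July 17] → overlapped-by → no.
P3 [July 13, July 19] → after → counts.
P4 [July 17, July 21] → after → counts.
P5 [July 5, July 14] → overlapped-by → no.
Total: 2.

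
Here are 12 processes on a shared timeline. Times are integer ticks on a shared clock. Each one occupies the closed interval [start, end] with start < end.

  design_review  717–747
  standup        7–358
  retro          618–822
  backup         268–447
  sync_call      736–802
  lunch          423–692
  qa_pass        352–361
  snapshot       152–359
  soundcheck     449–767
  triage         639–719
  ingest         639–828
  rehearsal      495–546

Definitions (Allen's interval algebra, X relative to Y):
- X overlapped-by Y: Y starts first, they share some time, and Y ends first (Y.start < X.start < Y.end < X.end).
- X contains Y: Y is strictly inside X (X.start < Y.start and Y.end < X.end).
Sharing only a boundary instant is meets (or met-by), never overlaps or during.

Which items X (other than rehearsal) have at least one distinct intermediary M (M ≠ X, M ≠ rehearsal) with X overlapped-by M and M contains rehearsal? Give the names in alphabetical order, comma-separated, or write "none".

ingest, retro, soundcheck, sync_call, triage

Target rehearsal = [495, 546].
Intermediaries M with M contains rehearsal: lunch, soundcheck.
Via lunch — items with X overlapped-by lunch: ingest, retro, soundcheck, triage.
Via soundcheck — items with X overlapped-by soundcheck: ingest, retro, sync_call.
Union: ingest, retro, soundcheck, sync_call, triage.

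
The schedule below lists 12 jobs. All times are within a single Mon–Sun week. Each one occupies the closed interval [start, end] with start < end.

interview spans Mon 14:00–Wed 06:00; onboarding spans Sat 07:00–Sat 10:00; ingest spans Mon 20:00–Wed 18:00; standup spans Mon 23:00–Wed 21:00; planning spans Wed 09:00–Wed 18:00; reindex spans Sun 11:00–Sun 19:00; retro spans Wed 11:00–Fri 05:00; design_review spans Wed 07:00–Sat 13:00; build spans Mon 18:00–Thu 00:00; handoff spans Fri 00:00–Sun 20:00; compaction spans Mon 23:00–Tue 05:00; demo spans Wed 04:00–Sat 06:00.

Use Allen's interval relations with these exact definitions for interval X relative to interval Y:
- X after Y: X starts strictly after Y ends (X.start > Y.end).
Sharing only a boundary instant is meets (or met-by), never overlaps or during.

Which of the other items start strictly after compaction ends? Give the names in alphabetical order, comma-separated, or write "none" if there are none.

demo, design_review, handoff, onboarding, planning, reindex, retro

Target compaction = [Mon 23:00, Tue 05:00].
build [Mon 18:00, Thu 00:00] → contains → no.
demo [Wed 04:00, Sat 06:00] → after → yes.
design_review [Wed 07:00, Sat 13:00] → after → yes.
handoff [Fri 00:00, Sun 20:00] → after → yes.
ingest [Mon 20:00, Wed 18:00] → contains → no.
interview [Mon 14:00, Wed 06:00] → contains → no.
onboarding [Sat 07:00, Sat 10:00] → after → yes.
planning [Wed 09:00, Wed 18:00] → after → yes.
reindex [Sun 11:00, Sun 19:00] → after → yes.
retro [Wed 11:00, Fri 05:00] → after → yes.
standup [Mon 23:00, Wed 21:00] → started-by → no.
Result: demo, design_review, handoff, onboarding, planning, reindex, retro.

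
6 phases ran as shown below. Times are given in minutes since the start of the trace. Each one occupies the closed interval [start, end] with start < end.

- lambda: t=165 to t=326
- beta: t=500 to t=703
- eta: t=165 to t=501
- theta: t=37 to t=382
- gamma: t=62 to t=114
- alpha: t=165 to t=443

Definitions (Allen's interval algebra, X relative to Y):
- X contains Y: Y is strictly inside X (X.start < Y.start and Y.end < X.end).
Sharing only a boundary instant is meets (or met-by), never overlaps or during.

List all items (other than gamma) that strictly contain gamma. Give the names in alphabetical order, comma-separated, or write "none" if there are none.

Target gamma = [t=62, t=114].
alpha [t=165, t=443] → after → no.
beta [t=500, t=703] → after → no.
eta [t=165, t=501] → after → no.
lambda [t=165, t=326] → after → no.
theta [t=37, t=382] → contains → yes.
Result: theta.

theta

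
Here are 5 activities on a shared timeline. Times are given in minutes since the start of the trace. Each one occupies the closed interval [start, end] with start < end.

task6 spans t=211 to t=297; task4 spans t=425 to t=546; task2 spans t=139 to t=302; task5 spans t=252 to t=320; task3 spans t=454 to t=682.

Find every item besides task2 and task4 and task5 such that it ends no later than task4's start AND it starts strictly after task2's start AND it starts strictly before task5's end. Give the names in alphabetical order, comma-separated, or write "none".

task6

Conditions: its end is no later than task4's start (X.end <= t=425) AND its start is strictly after task2's start (X.start > t=139) AND its start is strictly before task5's end (X.start < t=320).
task3: end t=682 <= t=425? ✗; start t=454 > t=139? ✓; start t=454 < t=320? ✗ → no.
task6: end t=297 <= t=425? ✓; start t=211 > t=139? ✓; start t=211 < t=320? ✓ → yes.
Result: task6.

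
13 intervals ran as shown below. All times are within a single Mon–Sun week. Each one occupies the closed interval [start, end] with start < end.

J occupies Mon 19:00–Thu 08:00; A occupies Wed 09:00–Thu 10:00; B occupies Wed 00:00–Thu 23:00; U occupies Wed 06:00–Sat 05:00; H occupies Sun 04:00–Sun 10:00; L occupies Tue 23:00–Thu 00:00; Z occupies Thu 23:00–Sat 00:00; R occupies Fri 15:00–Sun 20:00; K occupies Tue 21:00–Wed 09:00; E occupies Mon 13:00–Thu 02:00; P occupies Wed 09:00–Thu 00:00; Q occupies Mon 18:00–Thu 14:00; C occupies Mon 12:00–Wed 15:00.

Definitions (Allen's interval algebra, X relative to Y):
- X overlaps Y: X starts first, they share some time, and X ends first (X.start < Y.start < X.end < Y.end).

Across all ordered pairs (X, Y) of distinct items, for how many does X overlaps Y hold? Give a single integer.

Checking all 156 ordered pairs for relation 'overlaps'; matching pairs in alphabetical order:
(B, U): B overlaps U ✓
(C, A): C overlaps A ✓
(C, B): C overlaps B ✓
(C, E): C overlaps E ✓
(C, J): C overlaps J ✓
(C, L): C overlaps L ✓
(C, P): C overlaps P ✓
(C, Q): C overlaps Q ✓
(C, U): C overlaps U ✓
(E, A): E overlaps A ✓
(E, B): E overlaps B ✓
(E, J): E overlaps J ✓
(E, Q): E overlaps Q ✓
(E, U): E overlaps U ✓
(J, A): J overlaps A ✓
(J, B): J overlaps B ✓
(J, U): J overlaps U ✓
(K, B): K overlaps B ✓
(K, L): K overlaps L ✓
(K, U): K overlaps U ✓
(L, A): L overlaps A ✓
(L, B): L overlaps B ✓
(L, U): L overlaps U ✓
(Q, B): Q overlaps B ✓
... plus 3 further pairs not listed.
Count: 27.

27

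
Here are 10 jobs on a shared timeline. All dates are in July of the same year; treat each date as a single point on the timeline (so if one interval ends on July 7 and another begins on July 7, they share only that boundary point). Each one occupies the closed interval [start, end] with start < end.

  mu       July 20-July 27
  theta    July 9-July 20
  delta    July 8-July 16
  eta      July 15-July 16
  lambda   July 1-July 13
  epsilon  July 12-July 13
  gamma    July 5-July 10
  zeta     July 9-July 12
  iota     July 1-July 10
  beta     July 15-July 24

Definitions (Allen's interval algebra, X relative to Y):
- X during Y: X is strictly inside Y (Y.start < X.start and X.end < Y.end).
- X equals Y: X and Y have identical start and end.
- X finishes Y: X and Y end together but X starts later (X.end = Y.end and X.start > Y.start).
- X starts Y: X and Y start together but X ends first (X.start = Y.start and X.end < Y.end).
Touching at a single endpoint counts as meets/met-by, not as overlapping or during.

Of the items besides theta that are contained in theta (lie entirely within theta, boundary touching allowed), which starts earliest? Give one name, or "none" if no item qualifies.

zeta

Target theta = [July 9, July 20].
beta [July 15, July 24] → overlapped-by → excluded.
delta [July 8, July 16] → overlaps → excluded.
epsilon [July 12, July 13] → during → candidate.
eta [July 15, July 16] → during → candidate.
gamma [July 5, July 10] → overlaps → excluded.
iota [July 1, July 10] → overlaps → excluded.
lambda [July 1, July 13] → overlaps → excluded.
mu [July 20, July 27] → met-by → excluded.
zeta [July 9, July 12] → starts → candidate.
Among candidates, earliest start is July 9 → zeta.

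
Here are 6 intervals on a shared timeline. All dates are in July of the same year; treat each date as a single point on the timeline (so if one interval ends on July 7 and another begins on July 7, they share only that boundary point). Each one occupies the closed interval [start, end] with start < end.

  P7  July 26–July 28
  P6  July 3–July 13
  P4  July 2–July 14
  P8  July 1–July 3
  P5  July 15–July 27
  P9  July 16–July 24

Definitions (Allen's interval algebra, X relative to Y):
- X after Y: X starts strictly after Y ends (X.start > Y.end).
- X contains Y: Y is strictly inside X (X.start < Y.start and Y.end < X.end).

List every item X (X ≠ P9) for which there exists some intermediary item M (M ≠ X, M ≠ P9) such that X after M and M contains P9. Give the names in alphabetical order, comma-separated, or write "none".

none

Target P9 = [July 16, July 24].
Intermediaries M with M contains P9: P5.
Via P5 — items with X after P5: none.
Union: none.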